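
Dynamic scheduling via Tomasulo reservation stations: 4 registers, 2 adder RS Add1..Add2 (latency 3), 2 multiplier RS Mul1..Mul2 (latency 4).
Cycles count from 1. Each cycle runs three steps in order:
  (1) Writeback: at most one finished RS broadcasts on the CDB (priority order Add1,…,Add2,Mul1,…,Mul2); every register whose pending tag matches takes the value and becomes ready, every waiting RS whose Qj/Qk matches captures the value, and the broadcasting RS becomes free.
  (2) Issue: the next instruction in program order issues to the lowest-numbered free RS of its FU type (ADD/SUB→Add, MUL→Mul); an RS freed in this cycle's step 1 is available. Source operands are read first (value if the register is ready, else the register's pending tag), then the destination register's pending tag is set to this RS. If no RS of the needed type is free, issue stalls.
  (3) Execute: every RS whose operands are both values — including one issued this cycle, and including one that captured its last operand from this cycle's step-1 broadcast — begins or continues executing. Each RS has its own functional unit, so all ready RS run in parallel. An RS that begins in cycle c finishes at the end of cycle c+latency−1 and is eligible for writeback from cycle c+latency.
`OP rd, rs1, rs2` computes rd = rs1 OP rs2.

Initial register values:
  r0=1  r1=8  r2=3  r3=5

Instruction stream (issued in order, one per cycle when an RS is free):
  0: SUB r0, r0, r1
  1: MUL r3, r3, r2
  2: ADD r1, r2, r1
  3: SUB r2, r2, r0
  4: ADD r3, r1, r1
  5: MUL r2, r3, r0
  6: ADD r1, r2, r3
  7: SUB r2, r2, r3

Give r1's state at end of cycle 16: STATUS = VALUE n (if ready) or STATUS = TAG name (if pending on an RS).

  c1: issue SUB r0<-Add1  regs: r0:Add1,r1:8,r2:3,r3:5
  c2: issue MUL r3<-Mul1  regs: r0:Add1,r1:8,r2:3,r3:Mul1
  c3: issue ADD r1<-Add2  regs: r0:Add1,r1:Add2,r2:3,r3:Mul1
  c4: CDB Add1=-7; issue SUB r2<-Add1  regs: r0:-7,r1:Add2,r2:Add1,r3:Mul1
  c5: stall  regs: r0:-7,r1:Add2,r2:Add1,r3:Mul1
  c6: CDB Add2=11; issue ADD r3<-Add2  regs: r0:-7,r1:11,r2:Add1,r3:Add2
  c7: CDB Add1=10; issue MUL r2<-Mul2  regs: r0:-7,r1:11,r2:Mul2,r3:Add2
  c8: CDB Mul1=15; issue ADD r1<-Add1  regs: r0:-7,r1:Add1,r2:Mul2,r3:Add2
  c9: CDB Add2=22; issue SUB r2<-Add2  regs: r0:-7,r1:Add1,r2:Add2,r3:22
  c10: -  regs: r0:-7,r1:Add1,r2:Add2,r3:22
  c11: -  regs: r0:-7,r1:Add1,r2:Add2,r3:22
  c12: -  regs: r0:-7,r1:Add1,r2:Add2,r3:22
  c13: CDB Mul2=-154  regs: r0:-7,r1:Add1,r2:Add2,r3:22
  c14: -  regs: r0:-7,r1:Add1,r2:Add2,r3:22
  c15: -  regs: r0:-7,r1:Add1,r2:Add2,r3:22
  c16: CDB Add1=-132  regs: r0:-7,r1:-132,r2:Add2,r3:22

STATUS = VALUE -132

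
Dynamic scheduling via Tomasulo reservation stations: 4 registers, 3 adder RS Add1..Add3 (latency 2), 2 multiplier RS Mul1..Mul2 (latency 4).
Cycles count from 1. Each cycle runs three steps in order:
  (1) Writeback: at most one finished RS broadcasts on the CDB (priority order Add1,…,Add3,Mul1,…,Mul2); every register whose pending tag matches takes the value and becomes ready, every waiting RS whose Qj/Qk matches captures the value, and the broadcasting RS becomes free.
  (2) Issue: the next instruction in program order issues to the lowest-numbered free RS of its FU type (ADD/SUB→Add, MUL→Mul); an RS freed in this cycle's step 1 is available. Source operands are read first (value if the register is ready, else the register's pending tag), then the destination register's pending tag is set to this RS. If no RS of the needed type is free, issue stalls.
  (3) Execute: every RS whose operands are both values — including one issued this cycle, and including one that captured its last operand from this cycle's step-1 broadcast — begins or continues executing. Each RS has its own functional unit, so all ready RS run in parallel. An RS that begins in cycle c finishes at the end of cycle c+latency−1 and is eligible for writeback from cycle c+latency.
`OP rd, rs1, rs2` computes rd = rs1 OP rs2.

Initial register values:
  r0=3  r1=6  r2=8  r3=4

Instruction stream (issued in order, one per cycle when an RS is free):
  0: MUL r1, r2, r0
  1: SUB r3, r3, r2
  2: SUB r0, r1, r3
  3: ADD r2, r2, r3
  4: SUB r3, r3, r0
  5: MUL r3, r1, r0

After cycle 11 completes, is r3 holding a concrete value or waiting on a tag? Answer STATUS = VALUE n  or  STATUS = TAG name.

STATUS = VALUE 672

  c1: issue MUL r1<-Mul1  regs: r0:3,r1:Mul1,r2:8,r3:4
  c2: issue SUB r3<-Add1  regs: r0:3,r1:Mul1,r2:8,r3:Add1
  c3: issue SUB r0<-Add2  regs: r0:Add2,r1:Mul1,r2:8,r3:Add1
  c4: CDB Add1=-4; issue ADD r2<-Add1  regs: r0:Add2,r1:Mul1,r2:Add1,r3:-4
  c5: CDB Mul1=24; issue SUB r3<-Add3  regs: r0:Add2,r1:24,r2:Add1,r3:Add3
  c6: CDB Add1=4; issue MUL r3<-Mul1  regs: r0:Add2,r1:24,r2:4,r3:Mul1
  c7: CDB Add2=28  regs: r0:28,r1:24,r2:4,r3:Mul1
  c8: -  regs: r0:28,r1:24,r2:4,r3:Mul1
  c9: CDB Add3=-32  regs: r0:28,r1:24,r2:4,r3:Mul1
  c10: -  regs: r0:28,r1:24,r2:4,r3:Mul1
  c11: CDB Mul1=672  regs: r0:28,r1:24,r2:4,r3:672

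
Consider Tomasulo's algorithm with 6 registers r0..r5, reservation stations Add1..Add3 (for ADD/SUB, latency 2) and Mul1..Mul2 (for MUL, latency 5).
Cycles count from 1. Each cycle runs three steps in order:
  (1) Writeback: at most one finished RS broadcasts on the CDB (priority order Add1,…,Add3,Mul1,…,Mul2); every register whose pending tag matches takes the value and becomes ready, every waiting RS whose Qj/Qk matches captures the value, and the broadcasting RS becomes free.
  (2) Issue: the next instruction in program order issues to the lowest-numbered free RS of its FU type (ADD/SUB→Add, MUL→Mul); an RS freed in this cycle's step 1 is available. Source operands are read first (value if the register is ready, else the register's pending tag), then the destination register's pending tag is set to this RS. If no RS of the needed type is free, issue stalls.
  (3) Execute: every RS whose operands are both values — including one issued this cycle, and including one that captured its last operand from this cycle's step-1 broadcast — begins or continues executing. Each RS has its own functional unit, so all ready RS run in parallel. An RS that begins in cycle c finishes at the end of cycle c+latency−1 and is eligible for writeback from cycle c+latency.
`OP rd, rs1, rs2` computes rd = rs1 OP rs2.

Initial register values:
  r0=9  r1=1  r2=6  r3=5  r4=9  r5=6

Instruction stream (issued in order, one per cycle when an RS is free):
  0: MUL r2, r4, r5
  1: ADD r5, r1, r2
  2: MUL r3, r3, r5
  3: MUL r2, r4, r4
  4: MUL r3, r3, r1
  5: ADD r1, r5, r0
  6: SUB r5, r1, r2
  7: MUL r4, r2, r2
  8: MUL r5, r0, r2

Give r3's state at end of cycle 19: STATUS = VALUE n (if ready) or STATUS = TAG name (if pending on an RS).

STATUS = VALUE 275

c1: issue MUL r2<-Mul1 | r0:9,r1:1,r2:Mul1,r3:5,r4:9,r5:6
c2: issue ADD r5<-Add1 | r0:9,r1:1,r2:Mul1,r3:5,r4:9,r5:Add1
c3: issue MUL r3<-Mul2 | r0:9,r1:1,r2:Mul1,r3:Mul2,r4:9,r5:Add1
c4: stall | r0:9,r1:1,r2:Mul1,r3:Mul2,r4:9,r5:Add1
c5: stall | r0:9,r1:1,r2:Mul1,r3:Mul2,r4:9,r5:Add1
c6: CDB Mul1=54; issue MUL r2<-Mul1 | r0:9,r1:1,r2:Mul1,r3:Mul2,r4:9,r5:Add1
c7: stall | r0:9,r1:1,r2:Mul1,r3:Mul2,r4:9,r5:Add1
c8: CDB Add1=55; stall | r0:9,r1:1,r2:Mul1,r3:Mul2,r4:9,r5:55
c9: stall | r0:9,r1:1,r2:Mul1,r3:Mul2,r4:9,r5:55
c10: stall | r0:9,r1:1,r2:Mul1,r3:Mul2,r4:9,r5:55
c11: CDB Mul1=81; issue MUL r3<-Mul1 | r0:9,r1:1,r2:81,r3:Mul1,r4:9,r5:55
c12: issue ADD r1<-Add1 | r0:9,r1:Add1,r2:81,r3:Mul1,r4:9,r5:55
c13: CDB Mul2=275; issue SUB r5<-Add2 | r0:9,r1:Add1,r2:81,r3:Mul1,r4:9,r5:Add2
c14: CDB Add1=64; issue MUL r4<-Mul2 | r0:9,r1:64,r2:81,r3:Mul1,r4:Mul2,r5:Add2
c15: stall | r0:9,r1:64,r2:81,r3:Mul1,r4:Mul2,r5:Add2
c16: CDB Add2=-17; stall | r0:9,r1:64,r2:81,r3:Mul1,r4:Mul2,r5:-17
c17: stall | r0:9,r1:64,r2:81,r3:Mul1,r4:Mul2,r5:-17
c18: CDB Mul1=275; issue MUL r5<-Mul1 | r0:9,r1:64,r2:81,r3:275,r4:Mul2,r5:Mul1
c19: CDB Mul2=6561 | r0:9,r1:64,r2:81,r3:275,r4:6561,r5:Mul1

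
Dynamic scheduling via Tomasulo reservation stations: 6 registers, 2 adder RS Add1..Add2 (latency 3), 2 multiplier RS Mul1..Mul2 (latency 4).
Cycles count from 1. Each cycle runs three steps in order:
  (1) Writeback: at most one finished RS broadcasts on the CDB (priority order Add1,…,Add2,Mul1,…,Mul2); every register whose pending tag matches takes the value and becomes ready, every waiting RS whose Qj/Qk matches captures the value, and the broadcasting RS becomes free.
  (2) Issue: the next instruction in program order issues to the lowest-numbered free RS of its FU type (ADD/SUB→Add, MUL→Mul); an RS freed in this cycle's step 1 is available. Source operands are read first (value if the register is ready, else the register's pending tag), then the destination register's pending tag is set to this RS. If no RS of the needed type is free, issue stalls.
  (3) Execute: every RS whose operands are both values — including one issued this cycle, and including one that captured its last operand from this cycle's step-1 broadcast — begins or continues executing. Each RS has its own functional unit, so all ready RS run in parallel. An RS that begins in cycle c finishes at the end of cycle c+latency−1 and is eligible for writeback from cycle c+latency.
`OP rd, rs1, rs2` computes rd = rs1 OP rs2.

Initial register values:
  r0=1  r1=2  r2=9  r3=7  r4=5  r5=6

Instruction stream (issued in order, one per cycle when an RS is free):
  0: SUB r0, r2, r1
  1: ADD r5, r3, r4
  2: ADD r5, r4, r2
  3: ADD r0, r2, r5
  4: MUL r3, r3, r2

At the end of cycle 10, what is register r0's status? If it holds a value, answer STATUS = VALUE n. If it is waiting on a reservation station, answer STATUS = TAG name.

STATUS = VALUE 23

c1: issue SUB r0<-Add1 | r0:Add1,r1:2,r2:9,r3:7,r4:5,r5:6
c2: issue ADD r5<-Add2 | r0:Add1,r1:2,r2:9,r3:7,r4:5,r5:Add2
c3: stall | r0:Add1,r1:2,r2:9,r3:7,r4:5,r5:Add2
c4: CDB Add1=7; issue ADD r5<-Add1 | r0:7,r1:2,r2:9,r3:7,r4:5,r5:Add1
c5: CDB Add2=12; issue ADD r0<-Add2 | r0:Add2,r1:2,r2:9,r3:7,r4:5,r5:Add1
c6: issue MUL r3<-Mul1 | r0:Add2,r1:2,r2:9,r3:Mul1,r4:5,r5:Add1
c7: CDB Add1=14 | r0:Add2,r1:2,r2:9,r3:Mul1,r4:5,r5:14
c8: - | r0:Add2,r1:2,r2:9,r3:Mul1,r4:5,r5:14
c9: - | r0:Add2,r1:2,r2:9,r3:Mul1,r4:5,r5:14
c10: CDB Add2=23 | r0:23,r1:2,r2:9,r3:Mul1,r4:5,r5:14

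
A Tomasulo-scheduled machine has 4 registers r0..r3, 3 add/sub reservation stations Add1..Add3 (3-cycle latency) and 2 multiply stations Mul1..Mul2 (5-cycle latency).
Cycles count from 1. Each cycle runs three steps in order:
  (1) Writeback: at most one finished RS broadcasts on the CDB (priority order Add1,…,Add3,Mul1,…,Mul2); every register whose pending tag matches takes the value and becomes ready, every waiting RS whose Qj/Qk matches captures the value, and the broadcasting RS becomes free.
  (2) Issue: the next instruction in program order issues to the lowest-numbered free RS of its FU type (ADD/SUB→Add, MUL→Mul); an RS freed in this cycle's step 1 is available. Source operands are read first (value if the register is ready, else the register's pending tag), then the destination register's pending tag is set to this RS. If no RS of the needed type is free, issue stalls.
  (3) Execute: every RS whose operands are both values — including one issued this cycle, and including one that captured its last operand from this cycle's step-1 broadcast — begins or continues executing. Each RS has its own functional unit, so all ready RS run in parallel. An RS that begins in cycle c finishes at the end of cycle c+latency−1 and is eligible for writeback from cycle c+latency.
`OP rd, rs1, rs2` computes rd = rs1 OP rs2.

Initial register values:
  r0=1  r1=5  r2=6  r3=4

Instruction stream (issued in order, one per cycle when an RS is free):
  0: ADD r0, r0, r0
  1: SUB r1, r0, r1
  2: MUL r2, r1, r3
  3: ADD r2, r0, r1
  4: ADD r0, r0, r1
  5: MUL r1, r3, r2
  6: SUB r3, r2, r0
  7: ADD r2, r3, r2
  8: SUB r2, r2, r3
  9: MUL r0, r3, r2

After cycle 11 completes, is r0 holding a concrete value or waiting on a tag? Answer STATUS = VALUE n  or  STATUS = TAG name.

STATUS = VALUE -1

c1: issue ADD r0<-Add1 | r0:Add1,r1:5,r2:6,r3:4
c2: issue SUB r1<-Add2 | r0:Add1,r1:Add2,r2:6,r3:4
c3: issue MUL r2<-Mul1 | r0:Add1,r1:Add2,r2:Mul1,r3:4
c4: CDB Add1=2; issue ADD r2<-Add1 | r0:2,r1:Add2,r2:Add1,r3:4
c5: issue ADD r0<-Add3 | r0:Add3,r1:Add2,r2:Add1,r3:4
c6: issue MUL r1<-Mul2 | r0:Add3,r1:Mul2,r2:Add1,r3:4
c7: CDB Add2=-3; issue SUB r3<-Add2 | r0:Add3,r1:Mul2,r2:Add1,r3:Add2
c8: stall | r0:Add3,r1:Mul2,r2:Add1,r3:Add2
c9: stall | r0:Add3,r1:Mul2,r2:Add1,r3:Add2
c10: CDB Add1=-1; issue ADD r2<-Add1 | r0:Add3,r1:Mul2,r2:Add1,r3:Add2
c11: CDB Add3=-1; issue SUB r2<-Add3 | r0:-1,r1:Mul2,r2:Add3,r3:Add2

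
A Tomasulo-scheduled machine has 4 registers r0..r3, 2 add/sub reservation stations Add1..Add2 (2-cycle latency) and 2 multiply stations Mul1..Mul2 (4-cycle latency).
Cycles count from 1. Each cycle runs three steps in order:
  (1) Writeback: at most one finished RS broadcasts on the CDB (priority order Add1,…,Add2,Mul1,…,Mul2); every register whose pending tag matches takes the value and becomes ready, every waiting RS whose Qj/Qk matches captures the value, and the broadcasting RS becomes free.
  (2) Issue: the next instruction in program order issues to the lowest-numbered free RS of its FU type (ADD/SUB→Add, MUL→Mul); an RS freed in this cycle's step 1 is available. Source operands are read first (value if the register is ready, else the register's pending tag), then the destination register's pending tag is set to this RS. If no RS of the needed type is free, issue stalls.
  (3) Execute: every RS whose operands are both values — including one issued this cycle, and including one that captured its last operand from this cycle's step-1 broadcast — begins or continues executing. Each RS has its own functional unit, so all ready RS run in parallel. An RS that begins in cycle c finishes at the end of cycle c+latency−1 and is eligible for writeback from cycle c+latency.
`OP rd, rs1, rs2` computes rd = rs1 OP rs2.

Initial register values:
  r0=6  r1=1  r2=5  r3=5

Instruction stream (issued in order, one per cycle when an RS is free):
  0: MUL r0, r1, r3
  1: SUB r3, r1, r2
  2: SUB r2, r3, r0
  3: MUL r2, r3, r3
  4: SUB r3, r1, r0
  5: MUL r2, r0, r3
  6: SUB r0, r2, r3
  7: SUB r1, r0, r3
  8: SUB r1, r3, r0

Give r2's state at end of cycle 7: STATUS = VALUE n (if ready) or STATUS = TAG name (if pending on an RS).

cycle 1: issue MUL r0<-Mul1 // r0:Mul1,r1:1,r2:5,r3:5
cycle 2: issue SUB r3<-Add1 // r0:Mul1,r1:1,r2:5,r3:Add1
cycle 3: issue SUB r2<-Add2 // r0:Mul1,r1:1,r2:Add2,r3:Add1
cycle 4: CDB Add1=-4; issue MUL r2<-Mul2 // r0:Mul1,r1:1,r2:Mul2,r3:-4
cycle 5: CDB Mul1=5; issue SUB r3<-Add1 // r0:5,r1:1,r2:Mul2,r3:Add1
cycle 6: issue MUL r2<-Mul1 // r0:5,r1:1,r2:Mul1,r3:Add1
cycle 7: CDB Add1=-4; issue SUB r0<-Add1 // r0:Add1,r1:1,r2:Mul1,r3:-4

STATUS = TAG Mul1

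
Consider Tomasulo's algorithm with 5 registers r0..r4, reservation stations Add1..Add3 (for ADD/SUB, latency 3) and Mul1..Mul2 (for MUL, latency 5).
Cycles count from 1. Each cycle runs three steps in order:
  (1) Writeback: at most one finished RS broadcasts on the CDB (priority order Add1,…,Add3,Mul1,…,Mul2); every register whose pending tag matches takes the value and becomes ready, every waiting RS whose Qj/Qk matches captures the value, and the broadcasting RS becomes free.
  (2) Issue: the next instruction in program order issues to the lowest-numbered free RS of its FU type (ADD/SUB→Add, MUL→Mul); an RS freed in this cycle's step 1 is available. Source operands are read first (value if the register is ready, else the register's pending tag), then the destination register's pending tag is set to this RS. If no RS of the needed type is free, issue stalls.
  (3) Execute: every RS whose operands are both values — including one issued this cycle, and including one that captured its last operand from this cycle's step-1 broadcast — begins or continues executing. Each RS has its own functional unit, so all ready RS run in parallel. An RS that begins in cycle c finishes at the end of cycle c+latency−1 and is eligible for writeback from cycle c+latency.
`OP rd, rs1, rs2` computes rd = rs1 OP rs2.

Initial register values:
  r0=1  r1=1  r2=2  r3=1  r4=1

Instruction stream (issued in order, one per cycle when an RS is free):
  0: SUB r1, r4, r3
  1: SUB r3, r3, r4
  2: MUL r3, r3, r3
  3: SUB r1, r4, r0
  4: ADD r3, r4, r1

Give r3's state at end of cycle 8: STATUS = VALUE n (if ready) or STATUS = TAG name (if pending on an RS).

STATUS = TAG Add2

  c1: issue SUB r1<-Add1  regs: r0:1,r1:Add1,r2:2,r3:1,r4:1
  c2: issue SUB r3<-Add2  regs: r0:1,r1:Add1,r2:2,r3:Add2,r4:1
  c3: issue MUL r3<-Mul1  regs: r0:1,r1:Add1,r2:2,r3:Mul1,r4:1
  c4: CDB Add1=0; issue SUB r1<-Add1  regs: r0:1,r1:Add1,r2:2,r3:Mul1,r4:1
  c5: CDB Add2=0; issue ADD r3<-Add2  regs: r0:1,r1:Add1,r2:2,r3:Add2,r4:1
  c6: -  regs: r0:1,r1:Add1,r2:2,r3:Add2,r4:1
  c7: CDB Add1=0  regs: r0:1,r1:0,r2:2,r3:Add2,r4:1
  c8: -  regs: r0:1,r1:0,r2:2,r3:Add2,r4:1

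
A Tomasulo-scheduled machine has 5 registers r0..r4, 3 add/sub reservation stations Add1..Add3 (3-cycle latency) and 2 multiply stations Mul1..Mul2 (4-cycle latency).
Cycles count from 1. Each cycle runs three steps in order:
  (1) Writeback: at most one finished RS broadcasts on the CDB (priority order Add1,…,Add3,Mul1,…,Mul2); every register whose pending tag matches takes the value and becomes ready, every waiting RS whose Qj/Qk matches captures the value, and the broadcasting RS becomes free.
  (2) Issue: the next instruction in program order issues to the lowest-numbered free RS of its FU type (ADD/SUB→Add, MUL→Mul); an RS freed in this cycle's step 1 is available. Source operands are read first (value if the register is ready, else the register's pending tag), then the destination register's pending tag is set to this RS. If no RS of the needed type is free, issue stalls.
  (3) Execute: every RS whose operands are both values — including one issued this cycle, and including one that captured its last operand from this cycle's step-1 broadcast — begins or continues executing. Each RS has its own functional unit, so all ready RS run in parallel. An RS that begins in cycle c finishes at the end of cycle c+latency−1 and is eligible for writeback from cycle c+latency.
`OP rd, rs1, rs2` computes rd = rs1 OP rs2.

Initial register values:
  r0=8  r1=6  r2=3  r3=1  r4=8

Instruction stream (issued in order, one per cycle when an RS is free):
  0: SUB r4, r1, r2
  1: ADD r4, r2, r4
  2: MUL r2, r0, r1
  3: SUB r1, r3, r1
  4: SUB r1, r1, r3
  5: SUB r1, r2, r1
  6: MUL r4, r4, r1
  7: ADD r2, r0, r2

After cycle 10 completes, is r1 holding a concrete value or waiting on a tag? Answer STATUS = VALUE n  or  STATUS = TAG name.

STATUS = TAG Add1

c1: issue SUB r4<-Add1 | r0:8,r1:6,r2:3,r3:1,r4:Add1
c2: issue ADD r4<-Add2 | r0:8,r1:6,r2:3,r3:1,r4:Add2
c3: issue MUL r2<-Mul1 | r0:8,r1:6,r2:Mul1,r3:1,r4:Add2
c4: CDB Add1=3; issue SUB r1<-Add1 | r0:8,r1:Add1,r2:Mul1,r3:1,r4:Add2
c5: issue SUB r1<-Add3 | r0:8,r1:Add3,r2:Mul1,r3:1,r4:Add2
c6: stall | r0:8,r1:Add3,r2:Mul1,r3:1,r4:Add2
c7: CDB Add1=-5; issue SUB r1<-Add1 | r0:8,r1:Add1,r2:Mul1,r3:1,r4:Add2
c8: CDB Add2=6; issue MUL r4<-Mul2 | r0:8,r1:Add1,r2:Mul1,r3:1,r4:Mul2
c9: CDB Mul1=48; issue ADD r2<-Add2 | r0:8,r1:Add1,r2:Add2,r3:1,r4:Mul2
c10: CDB Add3=-6 | r0:8,r1:Add1,r2:Add2,r3:1,r4:Mul2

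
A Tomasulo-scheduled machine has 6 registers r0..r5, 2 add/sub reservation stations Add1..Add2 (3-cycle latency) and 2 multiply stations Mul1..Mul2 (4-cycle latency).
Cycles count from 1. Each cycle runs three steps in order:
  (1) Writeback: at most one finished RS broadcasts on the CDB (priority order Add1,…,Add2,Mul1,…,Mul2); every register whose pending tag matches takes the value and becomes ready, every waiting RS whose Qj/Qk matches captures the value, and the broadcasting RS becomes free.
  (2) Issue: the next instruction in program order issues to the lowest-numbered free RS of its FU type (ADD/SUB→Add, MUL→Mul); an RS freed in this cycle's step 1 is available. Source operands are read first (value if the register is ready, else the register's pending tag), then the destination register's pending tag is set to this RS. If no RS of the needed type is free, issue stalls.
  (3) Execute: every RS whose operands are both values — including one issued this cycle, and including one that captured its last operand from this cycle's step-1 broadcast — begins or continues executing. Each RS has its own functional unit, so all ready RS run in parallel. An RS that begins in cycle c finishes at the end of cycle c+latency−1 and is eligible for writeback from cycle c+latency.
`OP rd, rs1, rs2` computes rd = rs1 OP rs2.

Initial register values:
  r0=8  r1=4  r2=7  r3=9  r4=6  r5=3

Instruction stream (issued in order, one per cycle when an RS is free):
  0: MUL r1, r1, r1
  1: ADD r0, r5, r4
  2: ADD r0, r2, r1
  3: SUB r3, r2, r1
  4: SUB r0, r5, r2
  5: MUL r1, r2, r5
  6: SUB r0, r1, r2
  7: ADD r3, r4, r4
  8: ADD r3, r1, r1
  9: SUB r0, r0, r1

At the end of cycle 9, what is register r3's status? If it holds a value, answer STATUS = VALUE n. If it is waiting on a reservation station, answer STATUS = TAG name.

STATUS = VALUE -9

cycle 1: issue MUL r1<-Mul1 // r0:8,r1:Mul1,r2:7,r3:9,r4:6,r5:3
cycle 2: issue ADD r0<-Add1 // r0:Add1,r1:Mul1,r2:7,r3:9,r4:6,r5:3
cycle 3: issue ADD r0<-Add2 // r0:Add2,r1:Mul1,r2:7,r3:9,r4:6,r5:3
cycle 4: stall // r0:Add2,r1:Mul1,r2:7,r3:9,r4:6,r5:3
cycle 5: CDB Add1=9; issue SUB r3<-Add1 // r0:Add2,r1:Mul1,r2:7,r3:Add1,r4:6,r5:3
cycle 6: CDB Mul1=16; stall // r0:Add2,r1:16,r2:7,r3:Add1,r4:6,r5:3
cycle 7: stall // r0:Add2,r1:16,r2:7,r3:Add1,r4:6,r5:3
cycle 8: stall // r0:Add2,r1:16,r2:7,r3:Add1,r4:6,r5:3
cycle 9: CDB Add1=-9; issue SUB r0<-Add1 // r0:Add1,r1:16,r2:7,r3:-9,r4:6,r5:3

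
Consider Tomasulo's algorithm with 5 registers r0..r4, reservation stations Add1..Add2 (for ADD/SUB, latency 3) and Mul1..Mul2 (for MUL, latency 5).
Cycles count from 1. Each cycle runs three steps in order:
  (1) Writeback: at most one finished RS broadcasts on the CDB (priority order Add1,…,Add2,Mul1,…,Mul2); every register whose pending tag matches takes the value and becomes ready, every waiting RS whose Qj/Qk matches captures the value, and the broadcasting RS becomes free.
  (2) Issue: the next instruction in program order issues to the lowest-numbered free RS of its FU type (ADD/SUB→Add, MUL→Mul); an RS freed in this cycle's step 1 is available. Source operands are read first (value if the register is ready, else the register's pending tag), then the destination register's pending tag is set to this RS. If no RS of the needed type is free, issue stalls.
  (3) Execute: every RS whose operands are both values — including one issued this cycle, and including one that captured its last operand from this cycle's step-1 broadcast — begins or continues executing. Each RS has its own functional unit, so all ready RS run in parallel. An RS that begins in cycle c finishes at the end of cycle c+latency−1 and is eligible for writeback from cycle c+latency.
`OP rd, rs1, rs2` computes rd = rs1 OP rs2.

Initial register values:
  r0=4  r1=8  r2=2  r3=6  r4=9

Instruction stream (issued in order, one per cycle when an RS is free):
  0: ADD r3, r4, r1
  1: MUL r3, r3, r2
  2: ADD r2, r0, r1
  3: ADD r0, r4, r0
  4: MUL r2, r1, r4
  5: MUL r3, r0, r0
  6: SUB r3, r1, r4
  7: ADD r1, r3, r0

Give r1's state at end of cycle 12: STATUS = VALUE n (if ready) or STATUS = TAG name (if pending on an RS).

STATUS = TAG Add2

c1: issue ADD r3<-Add1 | r0:4,r1:8,r2:2,r3:Add1,r4:9
c2: issue MUL r3<-Mul1 | r0:4,r1:8,r2:2,r3:Mul1,r4:9
c3: issue ADD r2<-Add2 | r0:4,r1:8,r2:Add2,r3:Mul1,r4:9
c4: CDB Add1=17; issue ADD r0<-Add1 | r0:Add1,r1:8,r2:Add2,r3:Mul1,r4:9
c5: issue MUL r2<-Mul2 | r0:Add1,r1:8,r2:Mul2,r3:Mul1,r4:9
c6: CDB Add2=12; stall | r0:Add1,r1:8,r2:Mul2,r3:Mul1,r4:9
c7: CDB Add1=13; stall | r0:13,r1:8,r2:Mul2,r3:Mul1,r4:9
c8: stall | r0:13,r1:8,r2:Mul2,r3:Mul1,r4:9
c9: CDB Mul1=34; issue MUL r3<-Mul1 | r0:13,r1:8,r2:Mul2,r3:Mul1,r4:9
c10: CDB Mul2=72; issue SUB r3<-Add1 | r0:13,r1:8,r2:72,r3:Add1,r4:9
c11: issue ADD r1<-Add2 | r0:13,r1:Add2,r2:72,r3:Add1,r4:9
c12: - | r0:13,r1:Add2,r2:72,r3:Add1,r4:9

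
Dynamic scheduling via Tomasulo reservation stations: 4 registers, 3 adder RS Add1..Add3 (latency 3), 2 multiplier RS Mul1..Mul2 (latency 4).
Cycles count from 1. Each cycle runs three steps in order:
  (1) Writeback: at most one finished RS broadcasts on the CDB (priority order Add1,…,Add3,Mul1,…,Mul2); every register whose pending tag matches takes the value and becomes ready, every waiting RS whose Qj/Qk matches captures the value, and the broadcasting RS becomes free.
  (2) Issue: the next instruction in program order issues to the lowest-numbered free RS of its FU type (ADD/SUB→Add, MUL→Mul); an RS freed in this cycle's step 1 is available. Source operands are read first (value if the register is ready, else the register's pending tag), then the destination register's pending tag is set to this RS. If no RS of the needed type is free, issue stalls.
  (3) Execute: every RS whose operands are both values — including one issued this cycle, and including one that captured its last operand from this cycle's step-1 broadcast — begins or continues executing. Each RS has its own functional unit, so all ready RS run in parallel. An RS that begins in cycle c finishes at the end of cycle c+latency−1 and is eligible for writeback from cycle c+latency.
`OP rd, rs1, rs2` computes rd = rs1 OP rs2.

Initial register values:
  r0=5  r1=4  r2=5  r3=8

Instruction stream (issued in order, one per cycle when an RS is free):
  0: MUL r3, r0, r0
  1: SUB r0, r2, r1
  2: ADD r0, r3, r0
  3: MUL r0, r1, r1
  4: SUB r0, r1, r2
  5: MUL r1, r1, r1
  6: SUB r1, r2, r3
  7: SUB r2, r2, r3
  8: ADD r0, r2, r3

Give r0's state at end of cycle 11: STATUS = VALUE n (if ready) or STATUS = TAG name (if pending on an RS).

STATUS = TAG Add2

  c1: issue MUL r3<-Mul1  regs: r0:5,r1:4,r2:5,r3:Mul1
  c2: issue SUB r0<-Add1  regs: r0:Add1,r1:4,r2:5,r3:Mul1
  c3: issue ADD r0<-Add2  regs: r0:Add2,r1:4,r2:5,r3:Mul1
  c4: issue MUL r0<-Mul2  regs: r0:Mul2,r1:4,r2:5,r3:Mul1
  c5: CDB Add1=1; issue SUB r0<-Add1  regs: r0:Add1,r1:4,r2:5,r3:Mul1
  c6: CDB Mul1=25; issue MUL r1<-Mul1  regs: r0:Add1,r1:Mul1,r2:5,r3:25
  c7: issue SUB r1<-Add3  regs: r0:Add1,r1:Add3,r2:5,r3:25
  c8: CDB Add1=-1; issue SUB r2<-Add1  regs: r0:-1,r1:Add3,r2:Add1,r3:25
  c9: CDB Add2=26; issue ADD r0<-Add2  regs: r0:Add2,r1:Add3,r2:Add1,r3:25
  c10: CDB Add3=-20  regs: r0:Add2,r1:-20,r2:Add1,r3:25
  c11: CDB Add1=-20  regs: r0:Add2,r1:-20,r2:-20,r3:25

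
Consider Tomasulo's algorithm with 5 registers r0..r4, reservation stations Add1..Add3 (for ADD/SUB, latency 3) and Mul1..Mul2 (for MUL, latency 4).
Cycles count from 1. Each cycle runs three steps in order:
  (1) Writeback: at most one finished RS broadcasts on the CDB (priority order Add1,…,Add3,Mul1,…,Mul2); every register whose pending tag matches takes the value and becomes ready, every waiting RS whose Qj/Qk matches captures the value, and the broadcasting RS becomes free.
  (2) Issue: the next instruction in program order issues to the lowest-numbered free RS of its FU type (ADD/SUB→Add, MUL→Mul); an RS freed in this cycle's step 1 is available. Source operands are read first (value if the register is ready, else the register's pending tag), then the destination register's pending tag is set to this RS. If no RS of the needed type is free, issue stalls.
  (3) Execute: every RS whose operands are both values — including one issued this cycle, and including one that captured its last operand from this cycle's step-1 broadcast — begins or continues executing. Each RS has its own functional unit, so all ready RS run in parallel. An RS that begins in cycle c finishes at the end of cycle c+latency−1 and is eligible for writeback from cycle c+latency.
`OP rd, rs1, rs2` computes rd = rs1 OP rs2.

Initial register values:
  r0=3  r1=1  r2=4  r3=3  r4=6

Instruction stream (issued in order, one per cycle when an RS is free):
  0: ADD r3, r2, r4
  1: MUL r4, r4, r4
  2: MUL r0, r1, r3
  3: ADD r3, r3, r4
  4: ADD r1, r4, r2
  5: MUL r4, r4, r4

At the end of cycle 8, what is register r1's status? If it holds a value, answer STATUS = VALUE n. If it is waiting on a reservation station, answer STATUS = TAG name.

STATUS = TAG Add2

  c1: issue ADD r3<-Add1  regs: r0:3,r1:1,r2:4,r3:Add1,r4:6
  c2: issue MUL r4<-Mul1  regs: r0:3,r1:1,r2:4,r3:Add1,r4:Mul1
  c3: issue MUL r0<-Mul2  regs: r0:Mul2,r1:1,r2:4,r3:Add1,r4:Mul1
  c4: CDB Add1=10; issue ADD r3<-Add1  regs: r0:Mul2,r1:1,r2:4,r3:Add1,r4:Mul1
  c5: issue ADD r1<-Add2  regs: r0:Mul2,r1:Add2,r2:4,r3:Add1,r4:Mul1
  c6: CDB Mul1=36; issue MUL r4<-Mul1  regs: r0:Mul2,r1:Add2,r2:4,r3:Add1,r4:Mul1
  c7: -  regs: r0:Mul2,r1:Add2,r2:4,r3:Add1,r4:Mul1
  c8: CDB Mul2=10  regs: r0:10,r1:Add2,r2:4,r3:Add1,r4:Mul1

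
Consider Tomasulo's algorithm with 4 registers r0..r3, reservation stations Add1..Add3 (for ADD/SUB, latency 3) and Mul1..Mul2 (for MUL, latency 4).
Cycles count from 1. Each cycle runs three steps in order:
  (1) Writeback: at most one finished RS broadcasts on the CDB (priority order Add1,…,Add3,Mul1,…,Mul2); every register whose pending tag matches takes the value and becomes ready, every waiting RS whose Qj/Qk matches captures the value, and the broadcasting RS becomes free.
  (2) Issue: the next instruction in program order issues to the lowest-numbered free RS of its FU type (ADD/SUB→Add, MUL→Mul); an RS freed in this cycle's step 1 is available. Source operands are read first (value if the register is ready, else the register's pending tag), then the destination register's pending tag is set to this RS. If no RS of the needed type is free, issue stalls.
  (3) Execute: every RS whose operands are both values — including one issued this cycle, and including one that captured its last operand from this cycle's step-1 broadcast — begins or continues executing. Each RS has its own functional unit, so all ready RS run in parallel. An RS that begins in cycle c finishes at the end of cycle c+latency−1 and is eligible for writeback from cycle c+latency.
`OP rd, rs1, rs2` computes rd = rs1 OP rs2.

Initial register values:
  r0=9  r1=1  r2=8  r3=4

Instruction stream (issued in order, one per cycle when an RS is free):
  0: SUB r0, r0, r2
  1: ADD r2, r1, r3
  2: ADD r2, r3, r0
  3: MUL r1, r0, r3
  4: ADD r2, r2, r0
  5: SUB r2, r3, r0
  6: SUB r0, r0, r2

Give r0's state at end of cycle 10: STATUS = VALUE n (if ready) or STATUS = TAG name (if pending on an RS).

c1: issue SUB r0<-Add1 | r0:Add1,r1:1,r2:8,r3:4
c2: issue ADD r2<-Add2 | r0:Add1,r1:1,r2:Add2,r3:4
c3: issue ADD r2<-Add3 | r0:Add1,r1:1,r2:Add3,r3:4
c4: CDB Add1=1; issue MUL r1<-Mul1 | r0:1,r1:Mul1,r2:Add3,r3:4
c5: CDB Add2=5; issue ADD r2<-Add1 | r0:1,r1:Mul1,r2:Add1,r3:4
c6: issue SUB r2<-Add2 | r0:1,r1:Mul1,r2:Add2,r3:4
c7: CDB Add3=5; issue SUB r0<-Add3 | r0:Add3,r1:Mul1,r2:Add2,r3:4
c8: CDB Mul1=4 | r0:Add3,r1:4,r2:Add2,r3:4
c9: CDB Add2=3 | r0:Add3,r1:4,r2:3,r3:4
c10: CDB Add1=6 | r0:Add3,r1:4,r2:3,r3:4

STATUS = TAG Add3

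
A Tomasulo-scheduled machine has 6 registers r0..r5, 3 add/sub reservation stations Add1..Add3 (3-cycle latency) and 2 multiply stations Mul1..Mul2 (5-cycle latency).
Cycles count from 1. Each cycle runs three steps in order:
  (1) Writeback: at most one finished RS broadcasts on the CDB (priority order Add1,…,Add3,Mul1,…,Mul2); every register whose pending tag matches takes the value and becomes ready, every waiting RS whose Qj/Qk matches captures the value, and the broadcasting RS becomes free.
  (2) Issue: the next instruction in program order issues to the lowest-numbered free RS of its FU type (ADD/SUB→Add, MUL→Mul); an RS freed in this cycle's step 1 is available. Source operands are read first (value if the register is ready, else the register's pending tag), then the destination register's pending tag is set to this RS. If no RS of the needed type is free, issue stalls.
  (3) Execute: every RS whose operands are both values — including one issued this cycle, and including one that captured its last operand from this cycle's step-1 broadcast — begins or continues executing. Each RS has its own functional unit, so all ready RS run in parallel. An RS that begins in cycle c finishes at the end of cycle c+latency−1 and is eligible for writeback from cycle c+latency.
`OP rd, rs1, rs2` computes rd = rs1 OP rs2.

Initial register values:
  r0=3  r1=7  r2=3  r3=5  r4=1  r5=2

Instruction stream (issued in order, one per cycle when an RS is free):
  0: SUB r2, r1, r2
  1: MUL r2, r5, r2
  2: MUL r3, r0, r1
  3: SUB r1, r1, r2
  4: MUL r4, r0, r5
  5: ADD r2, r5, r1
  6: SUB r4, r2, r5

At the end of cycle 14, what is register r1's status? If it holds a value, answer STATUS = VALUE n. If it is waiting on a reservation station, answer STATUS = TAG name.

c1: issue SUB r2<-Add1 | r0:3,r1:7,r2:Add1,r3:5,r4:1,r5:2
c2: issue MUL r2<-Mul1 | r0:3,r1:7,r2:Mul1,r3:5,r4:1,r5:2
c3: issue MUL r3<-Mul2 | r0:3,r1:7,r2:Mul1,r3:Mul2,r4:1,r5:2
c4: CDB Add1=4; issue SUB r1<-Add1 | r0:3,r1:Add1,r2:Mul1,r3:Mul2,r4:1,r5:2
c5: stall | r0:3,r1:Add1,r2:Mul1,r3:Mul2,r4:1,r5:2
c6: stall | r0:3,r1:Add1,r2:Mul1,r3:Mul2,r4:1,r5:2
c7: stall | r0:3,r1:Add1,r2:Mul1,r3:Mul2,r4:1,r5:2
c8: CDB Mul2=21; issue MUL r4<-Mul2 | r0:3,r1:Add1,r2:Mul1,r3:21,r4:Mul2,r5:2
c9: CDB Mul1=8; issue ADD r2<-Add2 | r0:3,r1:Add1,r2:Add2,r3:21,r4:Mul2,r5:2
c10: issue SUB r4<-Add3 | r0:3,r1:Add1,r2:Add2,r3:21,r4:Add3,r5:2
c11: - | r0:3,r1:Add1,r2:Add2,r3:21,r4:Add3,r5:2
c12: CDB Add1=-1 | r0:3,r1:-1,r2:Add2,r3:21,r4:Add3,r5:2
c13: CDB Mul2=6 | r0:3,r1:-1,r2:Add2,r3:21,r4:Add3,r5:2
c14: - | r0:3,r1:-1,r2:Add2,r3:21,r4:Add3,r5:2

STATUS = VALUE -1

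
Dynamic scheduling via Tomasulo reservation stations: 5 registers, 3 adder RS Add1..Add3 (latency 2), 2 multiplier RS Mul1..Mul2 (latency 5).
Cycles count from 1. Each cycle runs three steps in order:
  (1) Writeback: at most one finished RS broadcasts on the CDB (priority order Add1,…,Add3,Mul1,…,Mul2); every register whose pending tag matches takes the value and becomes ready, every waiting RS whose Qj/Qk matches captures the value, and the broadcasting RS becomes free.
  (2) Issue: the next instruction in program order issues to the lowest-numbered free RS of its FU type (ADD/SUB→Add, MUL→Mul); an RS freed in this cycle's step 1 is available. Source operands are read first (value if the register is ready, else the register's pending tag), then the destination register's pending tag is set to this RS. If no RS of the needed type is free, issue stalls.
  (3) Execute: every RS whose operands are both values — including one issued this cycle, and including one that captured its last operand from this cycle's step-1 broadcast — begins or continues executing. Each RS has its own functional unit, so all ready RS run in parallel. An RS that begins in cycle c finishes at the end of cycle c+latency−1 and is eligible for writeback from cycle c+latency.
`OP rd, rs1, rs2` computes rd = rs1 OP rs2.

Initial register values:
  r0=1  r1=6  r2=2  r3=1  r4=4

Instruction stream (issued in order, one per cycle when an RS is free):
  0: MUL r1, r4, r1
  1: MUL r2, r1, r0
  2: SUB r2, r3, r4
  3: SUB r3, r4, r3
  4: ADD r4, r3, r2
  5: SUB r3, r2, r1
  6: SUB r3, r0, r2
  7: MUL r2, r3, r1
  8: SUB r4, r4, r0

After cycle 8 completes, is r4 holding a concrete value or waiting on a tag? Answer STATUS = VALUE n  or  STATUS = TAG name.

cycle 1: issue MUL r1<-Mul1 // r0:1,r1:Mul1,r2:2,r3:1,r4:4
cycle 2: issue MUL r2<-Mul2 // r0:1,r1:Mul1,r2:Mul2,r3:1,r4:4
cycle 3: issue SUB r2<-Add1 // r0:1,r1:Mul1,r2:Add1,r3:1,r4:4
cycle 4: issue SUB r3<-Add2 // r0:1,r1:Mul1,r2:Add1,r3:Add2,r4:4
cycle 5: CDB Add1=-3; issue ADD r4<-Add1 // r0:1,r1:Mul1,r2:-3,r3:Add2,r4:Add1
cycle 6: CDB Add2=3; issue SUB r3<-Add2 // r0:1,r1:Mul1,r2:-3,r3:Add2,r4:Add1
cycle 7: CDB Mul1=24; issue SUB r3<-Add3 // r0:1,r1:24,r2:-3,r3:Add3,r4:Add1
cycle 8: CDB Add1=0; issue MUL r2<-Mul1 // r0:1,r1:24,r2:Mul1,r3:Add3,r4:0

STATUS = VALUE 0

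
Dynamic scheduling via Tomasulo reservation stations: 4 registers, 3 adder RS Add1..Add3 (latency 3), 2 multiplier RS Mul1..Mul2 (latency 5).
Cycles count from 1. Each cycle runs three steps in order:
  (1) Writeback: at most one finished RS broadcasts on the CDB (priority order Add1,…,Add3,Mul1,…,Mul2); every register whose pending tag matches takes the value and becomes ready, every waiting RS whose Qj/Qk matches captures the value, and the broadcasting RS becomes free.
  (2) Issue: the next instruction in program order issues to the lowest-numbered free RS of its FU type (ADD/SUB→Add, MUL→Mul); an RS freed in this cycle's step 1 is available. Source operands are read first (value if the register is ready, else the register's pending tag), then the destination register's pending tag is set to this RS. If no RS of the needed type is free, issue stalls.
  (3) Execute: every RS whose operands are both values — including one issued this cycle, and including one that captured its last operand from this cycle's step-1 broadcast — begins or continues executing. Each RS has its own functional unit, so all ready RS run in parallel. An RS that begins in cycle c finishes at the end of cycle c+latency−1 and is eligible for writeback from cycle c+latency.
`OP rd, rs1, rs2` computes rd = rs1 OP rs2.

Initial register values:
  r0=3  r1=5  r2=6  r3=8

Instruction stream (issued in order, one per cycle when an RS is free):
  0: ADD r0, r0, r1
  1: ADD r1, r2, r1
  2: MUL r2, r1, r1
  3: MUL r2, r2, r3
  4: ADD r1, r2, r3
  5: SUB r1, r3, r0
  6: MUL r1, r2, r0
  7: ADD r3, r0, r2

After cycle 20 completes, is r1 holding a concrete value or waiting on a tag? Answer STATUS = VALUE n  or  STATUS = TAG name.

cycle 1: issue ADD r0<-Add1 // r0:Add1,r1:5,r2:6,r3:8
cycle 2: issue ADD r1<-Add2 // r0:Add1,r1:Add2,r2:6,r3:8
cycle 3: issue MUL r2<-Mul1 // r0:Add1,r1:Add2,r2:Mul1,r3:8
cycle 4: CDB Add1=8; issue MUL r2<-Mul2 // r0:8,r1:Add2,r2:Mul2,r3:8
cycle 5: CDB Add2=11; issue ADD r1<-Add1 // r0:8,r1:Add1,r2:Mul2,r3:8
cycle 6: issue SUB r1<-Add2 // r0:8,r1:Add2,r2:Mul2,r3:8
cycle 7: stall // r0:8,r1:Add2,r2:Mul2,r3:8
cycle 8: stall // r0:8,r1:Add2,r2:Mul2,r3:8
cycle 9: CDB Add2=0; stall // r0:8,r1:0,r2:Mul2,r3:8
cycle 10: CDB Mul1=121; issue MUL r1<-Mul1 // r0:8,r1:Mul1,r2:Mul2,r3:8
cycle 11: issue ADD r3<-Add2 // r0:8,r1:Mul1,r2:Mul2,r3:Add2
cycle 12: - // r0:8,r1:Mul1,r2:Mul2,r3:Add2
cycle 13: - // r0:8,r1:Mul1,r2:Mul2,r3:Add2
cycle 14: - // r0:8,r1:Mul1,r2:Mul2,r3:Add2
cycle 15: CDB Mul2=968 // r0:8,r1:Mul1,r2:968,r3:Add2
cycle 16: - // r0:8,r1:Mul1,r2:968,r3:Add2
cycle 17: - // r0:8,r1:Mul1,r2:968,r3:Add2
cycle 18: CDB Add1=976 // r0:8,r1:Mul1,r2:968,r3:Add2
cycle 19: CDB Add2=976 // r0:8,r1:Mul1,r2:968,r3:976
cycle 20: CDB Mul1=7744 // r0:8,r1:7744,r2:968,r3:976

STATUS = VALUE 7744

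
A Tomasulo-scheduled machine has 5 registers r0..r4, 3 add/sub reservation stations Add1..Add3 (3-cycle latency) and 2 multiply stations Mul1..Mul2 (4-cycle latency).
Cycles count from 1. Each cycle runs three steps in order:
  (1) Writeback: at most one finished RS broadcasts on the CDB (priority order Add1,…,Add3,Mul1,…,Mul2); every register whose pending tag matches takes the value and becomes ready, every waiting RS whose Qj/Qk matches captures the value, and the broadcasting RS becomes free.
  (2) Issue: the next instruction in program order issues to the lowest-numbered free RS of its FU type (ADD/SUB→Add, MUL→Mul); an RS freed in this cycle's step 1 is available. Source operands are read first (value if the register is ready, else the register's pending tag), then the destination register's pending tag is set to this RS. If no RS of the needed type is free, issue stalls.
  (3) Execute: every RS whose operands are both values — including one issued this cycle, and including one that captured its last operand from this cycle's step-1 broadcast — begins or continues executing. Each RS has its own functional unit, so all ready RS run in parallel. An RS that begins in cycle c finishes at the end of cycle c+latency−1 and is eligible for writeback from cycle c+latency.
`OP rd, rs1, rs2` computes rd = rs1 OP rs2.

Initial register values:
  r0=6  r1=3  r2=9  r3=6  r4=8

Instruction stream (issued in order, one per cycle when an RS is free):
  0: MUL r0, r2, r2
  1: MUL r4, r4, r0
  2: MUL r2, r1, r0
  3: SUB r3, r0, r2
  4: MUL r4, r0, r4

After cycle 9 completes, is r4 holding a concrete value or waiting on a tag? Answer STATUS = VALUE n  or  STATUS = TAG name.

c1: issue MUL r0<-Mul1 | r0:Mul1,r1:3,r2:9,r3:6,r4:8
c2: issue MUL r4<-Mul2 | r0:Mul1,r1:3,r2:9,r3:6,r4:Mul2
c3: stall | r0:Mul1,r1:3,r2:9,r3:6,r4:Mul2
c4: stall | r0:Mul1,r1:3,r2:9,r3:6,r4:Mul2
c5: CDB Mul1=81; issue MUL r2<-Mul1 | r0:81,r1:3,r2:Mul1,r3:6,r4:Mul2
c6: issue SUB r3<-Add1 | r0:81,r1:3,r2:Mul1,r3:Add1,r4:Mul2
c7: stall | r0:81,r1:3,r2:Mul1,r3:Add1,r4:Mul2
c8: stall | r0:81,r1:3,r2:Mul1,r3:Add1,r4:Mul2
c9: CDB Mul1=243; issue MUL r4<-Mul1 | r0:81,r1:3,r2:243,r3:Add1,r4:Mul1

STATUS = TAG Mul1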